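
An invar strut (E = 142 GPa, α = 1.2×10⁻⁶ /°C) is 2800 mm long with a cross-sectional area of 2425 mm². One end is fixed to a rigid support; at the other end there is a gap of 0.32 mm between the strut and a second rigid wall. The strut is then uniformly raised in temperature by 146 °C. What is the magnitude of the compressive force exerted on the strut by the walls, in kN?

Free thermal elongation = αΔT L = 1.2×10⁻⁶ × 146 × 2800 = 0.4906 mm.
This exceeds the 0.32 mm gap, so the wall pushes back. The portion of expansion that must be recovered elastically is δ_free − gap = 0.4906 − 0.32 = 0.1706 mm.
Compatibility: PL/(AE) = 0.1706 mm, so σ = P/A = E × (0.1706/2800) = 8.65 MPa.
Force on the wall = σA = 8.65 × 2425 mm² = 20.98 kN.

P ≈ 21 kN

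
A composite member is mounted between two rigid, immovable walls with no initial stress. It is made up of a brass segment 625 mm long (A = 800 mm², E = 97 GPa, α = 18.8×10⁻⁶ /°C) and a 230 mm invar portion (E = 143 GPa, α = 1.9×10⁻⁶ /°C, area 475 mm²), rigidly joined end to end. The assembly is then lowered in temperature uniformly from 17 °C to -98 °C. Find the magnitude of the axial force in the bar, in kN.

Free thermal contraction of the whole bar: Σ αᵢΔT Lᵢ = 18.8×10⁻⁶×115×625 + 1.9×10⁻⁶×115×230 = 1.402 mm.
The walls prevent any net length change, so an axial force P (same in every segment) develops. Compatibility: P · Σ Lᵢ/(AᵢEᵢ) = δ_free.
The series flexibility is Σ Lᵢ/(AᵢEᵢ) = 625/(800×97×10³) + 230/(475×143×10³) = 1.144×10⁻⁵ mm/N.
So P = 1.402 / 1.144×10⁻⁵ = 122.5 kN, tensile.

P ≈ 123 kN (tensile)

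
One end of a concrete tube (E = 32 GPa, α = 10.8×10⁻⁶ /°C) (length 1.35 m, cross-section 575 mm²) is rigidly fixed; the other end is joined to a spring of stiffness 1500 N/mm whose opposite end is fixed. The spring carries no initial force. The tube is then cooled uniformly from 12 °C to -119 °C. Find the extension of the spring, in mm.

δ ≈ 1.72 mm

If the spring were absent the tube would shorten by αΔT L = 10.8×10⁻⁶ × 131 × 1350 = 1.91 mm.
Let P be the tensile force in the spring. The tube extends elastically by PL/(AE) and the spring stretches by P/k; together these equal δ_free.
P [ L/(AE) + 1/k ] = δ_free → P [ 1350/(575×32×10³) + 1/(1500) ] = 1.91.
P = 1.91 / 0.00074 = 2581 N.
Spring extension = P/k = 2581/(1500) = 1.721 mm.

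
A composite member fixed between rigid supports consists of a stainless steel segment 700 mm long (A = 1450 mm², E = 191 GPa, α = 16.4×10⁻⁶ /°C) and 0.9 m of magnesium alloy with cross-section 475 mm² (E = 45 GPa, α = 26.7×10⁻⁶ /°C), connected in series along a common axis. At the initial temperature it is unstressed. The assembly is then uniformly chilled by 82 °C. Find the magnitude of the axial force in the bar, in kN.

If the supports were absent, the total length change would be Σ αᵢΔT Lᵢ = 16.4×10⁻⁶×82×700 + 26.7×10⁻⁶×82×900 = 2.912 mm.
The walls prevent any net length change, so an axial force P (same in every segment) develops. Compatibility: P · Σ Lᵢ/(AᵢEᵢ) = δ_free.
Σ Lᵢ/(AᵢEᵢ) = 700/(1450×191×10³) + 900/(475×45×10³) = 4.463×10⁻⁵ mm/N.
So P = 2.912 / 4.463×10⁻⁵ = 65.24 kN, tensile.

P ≈ 65.2 kN (tensile)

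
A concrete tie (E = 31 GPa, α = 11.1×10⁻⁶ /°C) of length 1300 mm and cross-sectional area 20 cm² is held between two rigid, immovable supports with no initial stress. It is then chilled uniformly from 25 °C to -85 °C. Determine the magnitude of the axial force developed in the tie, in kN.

Full restraint means ε = 0, so the stress is σ = EαΔT = 31×10³ × 11.1×10⁻⁶ × 110 = 37.85 MPa.
Then P = σA = 37.85 × 2000 mm² = 75.7 kN, tensile.

P ≈ 75.7 kN (tensile)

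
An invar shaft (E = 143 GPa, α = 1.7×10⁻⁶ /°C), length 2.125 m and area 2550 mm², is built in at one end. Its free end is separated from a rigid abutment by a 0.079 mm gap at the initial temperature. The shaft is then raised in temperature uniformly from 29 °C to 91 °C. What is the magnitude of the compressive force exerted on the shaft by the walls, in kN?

P ≈ 24.9 kN

Free thermal elongation = αΔT L = 1.7×10⁻⁶ × 62 × 2125 = 0.224 mm.
The gap closes (δ_free > 0.079 mm) and the wall then resists a further 0.224 − 0.079 = 0.145 mm of expansion.
Compatibility: PL/(AE) = 0.145 mm, so σ = P/A = E × (0.145/2125) = 9.756 MPa.
Force on the wall = σA = 9.756 × 2550 mm² = 24.88 kN.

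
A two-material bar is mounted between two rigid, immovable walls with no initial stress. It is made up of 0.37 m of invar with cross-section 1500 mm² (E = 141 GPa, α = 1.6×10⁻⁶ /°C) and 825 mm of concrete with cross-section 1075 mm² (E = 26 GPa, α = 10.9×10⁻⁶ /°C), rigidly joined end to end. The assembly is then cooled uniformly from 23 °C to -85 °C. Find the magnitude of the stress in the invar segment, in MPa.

With the walls removed the bar would change length by δ_free = Σ αᵢΔT Lᵢ = 1.6×10⁻⁶×108×370 + 10.9×10⁻⁶×108×825 = 1.035 mm.
Since the ends are fixed, an axial force P builds up, equal in every segment, with P · Σ Lᵢ/(AᵢEᵢ) = δ_free.
The series flexibility is Σ Lᵢ/(AᵢEᵢ) = 370/(1500×141×10³) + 825/(1075×26×10³) = 3.127×10⁻⁵ mm/N.
Hence P = δ_free / Σ(L/AE) = 1.035/3.127×10⁻⁵ = 33.11 kN (tensile).
σ_{invar} = P / A = 33110 / 1500 = 22.07 MPa.

σ ≈ 22.1 MPa (tensile)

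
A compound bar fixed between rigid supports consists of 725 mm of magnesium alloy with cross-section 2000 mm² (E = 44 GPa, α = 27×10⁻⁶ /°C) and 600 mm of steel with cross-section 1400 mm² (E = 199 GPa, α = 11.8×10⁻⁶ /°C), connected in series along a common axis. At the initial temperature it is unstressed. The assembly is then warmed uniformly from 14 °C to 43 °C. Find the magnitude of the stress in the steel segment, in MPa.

σ ≈ 53.1 MPa (compressive)

If the supports were absent, the total length change would be Σ αᵢΔT Lᵢ = 27×10⁻⁶×29×725 + 11.8×10⁻⁶×29×600 = 0.773 mm.
The walls prevent any net length change, so an axial force P (same in every segment) develops. Compatibility: P · Σ Lᵢ/(AᵢEᵢ) = δ_free.
Σ Lᵢ/(AᵢEᵢ) = 725/(2000×44×10³) + 600/(1400×199×10³) = 1.039×10⁻⁵ mm/N.
P = 0.773 / 1.039×10⁻⁵ = 74380 N = 74.38 kN, compressive.
σ_{steel} = P / A = 74380 / 1400 = 53.13 MPa.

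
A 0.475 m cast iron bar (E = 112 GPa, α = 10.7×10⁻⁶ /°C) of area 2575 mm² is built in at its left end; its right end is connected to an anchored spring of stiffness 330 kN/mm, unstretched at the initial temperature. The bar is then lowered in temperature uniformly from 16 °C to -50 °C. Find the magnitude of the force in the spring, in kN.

Free thermal contraction: δ_free = αΔT L = 10.7×10⁻⁶ × 66 × 475 = 0.3354 mm.
With a force P in the spring, the elastic change of the bar is PL/(AE) and that of the spring is P/k; compatibility requires their sum to equal δ_free.
P [ L/(AE) + 1/k ] = δ_free → P [ 475/(2575×112×10³) + 1/(330×10³) ] = 0.3354.
P = 0.3354 / 4.677×10⁻⁶ = 71720 N.

P ≈ 71.7 kN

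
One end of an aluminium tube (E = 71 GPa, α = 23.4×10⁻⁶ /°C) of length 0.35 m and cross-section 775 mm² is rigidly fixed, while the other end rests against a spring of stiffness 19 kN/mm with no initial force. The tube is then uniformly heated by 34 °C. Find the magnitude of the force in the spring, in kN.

P ≈ 4.72 kN

Free thermal expansion: δ_free = αΔT L = 23.4×10⁻⁶ × 34 × 350 = 0.2785 mm.
With a force P in the spring, the elastic change of the tube is PL/(AE) and that of the spring is P/k; compatibility requires their sum to equal δ_free.
So P = δ_free / [L/(AE) + 1/k] = 0.2785 / [ 350/(775×71×10³) + 1/(19×10³) ].
P = 0.2785 / 5.899×10⁻⁵ = 4720 N.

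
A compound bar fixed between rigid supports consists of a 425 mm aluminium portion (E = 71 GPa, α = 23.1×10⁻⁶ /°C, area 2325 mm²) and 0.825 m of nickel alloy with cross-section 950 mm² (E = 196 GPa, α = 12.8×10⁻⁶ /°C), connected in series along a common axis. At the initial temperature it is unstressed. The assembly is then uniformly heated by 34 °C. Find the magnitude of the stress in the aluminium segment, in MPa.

With the walls removed the bar would change length by δ_free = Σ αᵢΔT Lᵢ = 23.1×10⁻⁶×34×425 + 12.8×10⁻⁶×34×825 = 0.6928 mm.
The rigid supports impose zero overall length change; the single axial force P common to all segments must satisfy P Σ Lᵢ/(AᵢEᵢ) = δ_free.
Σ Lᵢ/(AᵢEᵢ) = 425/(2325×71×10³) + 825/(950×196×10³) = 7.005×10⁻⁶ mm/N.
P = 0.6928 / 7.005×10⁻⁶ = 98900 N = 98.9 kN, compressive.
σ_{aluminium} = P / A = 98900 / 2325 = 42.54 MPa.

σ ≈ 42.5 MPa (compressive)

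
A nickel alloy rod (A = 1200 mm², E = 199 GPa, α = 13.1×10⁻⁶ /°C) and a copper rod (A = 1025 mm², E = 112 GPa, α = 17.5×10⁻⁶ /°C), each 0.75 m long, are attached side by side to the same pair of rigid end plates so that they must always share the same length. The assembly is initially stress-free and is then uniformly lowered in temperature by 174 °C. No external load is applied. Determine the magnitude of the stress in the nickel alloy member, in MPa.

The copper has the larger α, so on cooling it would change length more than the nickel alloy if both were free. The rigid plates force a common final length, so the copper is put into tension and the nickel alloy into compression, with equal and opposite forces P (no external load).
Equating the net (thermal + elastic) strains gives |α₁ − α₂|·ΔT = P·[1/(A₁E₁) + 1/(A₂E₂)].
|α₁ − α₂|·ΔT = 4.4×10⁻⁶ × 174 = 0.0007656.
1/(A₁E₁) + 1/(A₂E₂) = 1/(1200×199×10³) + 1/(1025×112×10³) = 1.29×10⁻⁸ N⁻¹.
P = 0.0007656 / 1.29×10⁻⁸ = 59360 N = 59.36 kN.
σ_{nickel alloy} = P/A₁ = 59360/1200 = 49.46 MPa, compressive.

σ ≈ 49.5 MPa (compressive)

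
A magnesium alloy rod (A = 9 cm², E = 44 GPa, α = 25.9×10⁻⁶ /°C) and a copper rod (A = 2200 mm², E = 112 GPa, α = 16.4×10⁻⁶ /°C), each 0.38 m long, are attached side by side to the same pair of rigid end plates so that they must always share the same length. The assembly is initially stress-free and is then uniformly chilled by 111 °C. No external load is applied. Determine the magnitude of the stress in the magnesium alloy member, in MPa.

The magnesium alloy has the larger α, so on cooling it would change length more than the copper if both were free. The rigid plates force a common final length, so the magnesium alloy is put into tension and the copper into compression, with equal and opposite forces P (no external load).
Compatibility of the two members (thermal + elastic change equal): (α₁ − α₂)ΔT = P·[1/(A₁E₁) + 1/(A₂E₂)].
|α₁ − α₂|·ΔT = 9.5×10⁻⁶ × 111 = 0.001054.
1/(A₁E₁) + 1/(A₂E₂) = 1/(900×44×10³) + 1/(2200×112×10³) = 2.931×10⁻⁸ N⁻¹.
So P = 0.001054 / 2.931×10⁻⁸ = 35.98 kN.
σ_{magnesium alloy} = P/A₁ = 35980/900 = 39.97 MPa, tensile.

σ ≈ 40 MPa (tensile)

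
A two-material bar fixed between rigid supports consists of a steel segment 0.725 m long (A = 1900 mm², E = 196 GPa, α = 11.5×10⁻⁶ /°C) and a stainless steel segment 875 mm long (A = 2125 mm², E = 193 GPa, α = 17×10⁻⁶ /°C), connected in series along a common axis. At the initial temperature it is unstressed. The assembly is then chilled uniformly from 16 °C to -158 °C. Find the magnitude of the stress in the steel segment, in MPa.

σ ≈ 521 MPa (tensile)

With the walls removed the bar would change length by δ_free = Σ αᵢΔT Lᵢ = 11.5×10⁻⁶×174×725 + 17×10⁻⁶×174×875 = 4.039 mm.
The rigid supports impose zero overall length change; the single axial force P common to all segments must satisfy P Σ Lᵢ/(AᵢEᵢ) = δ_free.
The series flexibility is Σ Lᵢ/(AᵢEᵢ) = 725/(1900×196×10³) + 875/(2125×193×10³) = 4.08×10⁻⁶ mm/N.
Hence P = δ_free / Σ(L/AE) = 4.039/4.08×10⁻⁶ = 989.9 kN (tensile).
σ_{steel} = P / A = 989900 / 1900 = 521 MPa.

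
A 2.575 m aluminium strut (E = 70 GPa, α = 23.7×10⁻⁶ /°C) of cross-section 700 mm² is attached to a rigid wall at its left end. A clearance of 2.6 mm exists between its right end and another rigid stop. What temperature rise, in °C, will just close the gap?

ΔT ≈ 42.6 °C

Contact occurs when the free expansion equals the gap: αΔT L = 2.6 mm.
ΔT = 2.6 / (23.7×10⁻⁶ × 2575) = 42.6 °C.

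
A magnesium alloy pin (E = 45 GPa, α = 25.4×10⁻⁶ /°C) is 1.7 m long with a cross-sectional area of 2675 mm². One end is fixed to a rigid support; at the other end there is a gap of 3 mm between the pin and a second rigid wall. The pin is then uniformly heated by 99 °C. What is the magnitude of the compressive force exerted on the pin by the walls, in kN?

P ≈ 90.3 kN

Free thermal elongation = αΔT L = 25.4×10⁻⁶ × 99 × 1700 = 4.275 mm.
The gap closes (δ_free > 3 mm) and the wall then resists a further 4.275 − 3 = 1.275 mm of expansion.
Compatibility: PL/(AE) = 1.275 mm, so σ = P/A = E × (1.275/1700) = 33.75 MPa.
Force on the wall = σA = 33.75 × 2675 mm² = 90.27 kN.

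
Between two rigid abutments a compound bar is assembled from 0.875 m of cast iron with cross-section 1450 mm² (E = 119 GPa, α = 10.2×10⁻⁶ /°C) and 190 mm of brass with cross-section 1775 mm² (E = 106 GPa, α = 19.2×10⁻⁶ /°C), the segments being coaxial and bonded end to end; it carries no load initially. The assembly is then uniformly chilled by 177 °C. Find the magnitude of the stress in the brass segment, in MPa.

σ ≈ 206 MPa (tensile)

With the walls removed the bar would change length by δ_free = Σ αᵢΔT Lᵢ = 10.2×10⁻⁶×177×875 + 19.2×10⁻⁶×177×190 = 2.225 mm.
The walls prevent any net length change, so an axial force P (same in every segment) develops. Compatibility: P · Σ Lᵢ/(AᵢEᵢ) = δ_free.
Σ Lᵢ/(AᵢEᵢ) = 875/(1450×119×10³) + 190/(1775×106×10³) = 6.081×10⁻⁶ mm/N.
Hence P = δ_free / Σ(L/AE) = 2.225/6.081×10⁻⁶ = 366 kN (tensile).
σ_{brass} = P / A = 366000 / 1775 = 206.2 MPa.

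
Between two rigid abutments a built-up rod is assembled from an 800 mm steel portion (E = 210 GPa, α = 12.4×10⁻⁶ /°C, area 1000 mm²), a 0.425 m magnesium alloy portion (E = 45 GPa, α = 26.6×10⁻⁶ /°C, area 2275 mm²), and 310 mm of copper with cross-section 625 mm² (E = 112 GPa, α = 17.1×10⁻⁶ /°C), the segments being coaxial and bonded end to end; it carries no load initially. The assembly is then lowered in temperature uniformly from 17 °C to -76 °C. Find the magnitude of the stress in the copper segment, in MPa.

σ ≈ 319 MPa (tensile)

Free thermal contraction of the whole bar: Σ αᵢΔT Lᵢ = 12.4×10⁻⁶×93×800 + 26.6×10⁻⁶×93×425 + 17.1×10⁻⁶×93×310 = 2.467 mm.
The walls prevent any net length change, so an axial force P (same in every segment) develops. Compatibility: P · Σ Lᵢ/(AᵢEᵢ) = δ_free.
Σ Lᵢ/(AᵢEᵢ) = 800/(1000×210×10³) + 425/(2275×45×10³) + 310/(625×112×10³) = 1.239×10⁻⁵ mm/N.
So P = 2.467 / 1.239×10⁻⁵ = 199.1 kN, tensile.
σ_{copper} = P / A = 199100 / 625 = 318.6 MPa.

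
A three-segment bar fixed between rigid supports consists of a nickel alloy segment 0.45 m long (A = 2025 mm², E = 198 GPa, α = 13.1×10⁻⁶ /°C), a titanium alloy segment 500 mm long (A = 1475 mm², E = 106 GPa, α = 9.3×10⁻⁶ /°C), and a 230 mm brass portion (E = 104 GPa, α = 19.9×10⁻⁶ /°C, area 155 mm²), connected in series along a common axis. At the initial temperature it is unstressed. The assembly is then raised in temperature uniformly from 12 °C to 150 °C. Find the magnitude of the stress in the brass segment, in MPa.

σ ≈ 724 MPa (compressive)

With the walls removed the bar would change length by δ_free = Σ αᵢΔT Lᵢ = 13.1×10⁻⁶×138×450 + 9.3×10⁻⁶×138×500 + 19.9×10⁻⁶×138×230 = 2.087 mm.
The rigid supports impose zero overall length change; the single axial force P common to all segments must satisfy P Σ Lᵢ/(AᵢEᵢ) = δ_free.
The series flexibility is Σ Lᵢ/(AᵢEᵢ) = 450/(2025×198×10³) + 500/(1475×106×10³) + 230/(155×104×10³) = 1.859×10⁻⁵ mm/N.
Hence P = δ_free / Σ(L/AE) = 2.087/1.859×10⁻⁵ = 112.3 kN (compressive).
σ_{brass} = P / A = 112300 / 155 = 724.3 MPa.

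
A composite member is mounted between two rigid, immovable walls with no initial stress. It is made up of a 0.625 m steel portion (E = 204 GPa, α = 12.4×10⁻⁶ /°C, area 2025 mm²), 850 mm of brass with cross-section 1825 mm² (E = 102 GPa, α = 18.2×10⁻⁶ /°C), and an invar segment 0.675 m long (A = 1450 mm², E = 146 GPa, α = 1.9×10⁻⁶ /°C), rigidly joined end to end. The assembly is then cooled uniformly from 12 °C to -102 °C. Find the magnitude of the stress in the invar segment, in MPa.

σ ≈ 208 MPa (tensile)

If the supports were absent, the total length change would be Σ αᵢΔT Lᵢ = 12.4×10⁻⁶×114×625 + 18.2×10⁻⁶×114×850 + 1.9×10⁻⁶×114×675 = 2.793 mm.
The walls prevent any net length change, so an axial force P (same in every segment) develops. Compatibility: P · Σ Lᵢ/(AᵢEᵢ) = δ_free.
The series flexibility is Σ Lᵢ/(AᵢEᵢ) = 625/(2025×204×10³) + 850/(1825×102×10³) + 675/(1450×146×10³) = 9.268×10⁻⁶ mm/N.
P = 2.793 / 9.268×10⁻⁶ = 301400 N = 301.4 kN, tensile.
σ_{invar} = P / A = 301400 / 1450 = 207.9 MPa.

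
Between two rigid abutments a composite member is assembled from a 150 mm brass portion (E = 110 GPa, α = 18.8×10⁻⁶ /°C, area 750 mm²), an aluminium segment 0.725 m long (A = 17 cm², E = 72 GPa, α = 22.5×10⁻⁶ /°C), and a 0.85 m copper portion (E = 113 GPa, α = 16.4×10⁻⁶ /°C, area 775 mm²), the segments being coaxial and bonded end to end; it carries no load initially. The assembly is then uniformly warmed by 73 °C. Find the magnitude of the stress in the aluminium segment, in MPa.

Free thermal expansion of the whole bar: Σ αᵢΔT Lᵢ = 18.8×10⁻⁶×73×150 + 22.5×10⁻⁶×73×725 + 16.4×10⁻⁶×73×850 = 2.414 mm.
The rigid supports impose zero overall length change; the single axial force P common to all segments must satisfy P Σ Lᵢ/(AᵢEᵢ) = δ_free.
Σ Lᵢ/(AᵢEᵢ) = 150/(750×110×10³) + 725/(1700×72×10³) + 850/(775×113×10³) = 1.745×10⁻⁵ mm/N.
Hence P = δ_free / Σ(L/AE) = 2.414/1.745×10⁻⁵ = 138.4 kN (compressive).
σ_{aluminium} = P / A = 138400 / 1700 = 81.4 MPa.

σ ≈ 81.4 MPa (compressive)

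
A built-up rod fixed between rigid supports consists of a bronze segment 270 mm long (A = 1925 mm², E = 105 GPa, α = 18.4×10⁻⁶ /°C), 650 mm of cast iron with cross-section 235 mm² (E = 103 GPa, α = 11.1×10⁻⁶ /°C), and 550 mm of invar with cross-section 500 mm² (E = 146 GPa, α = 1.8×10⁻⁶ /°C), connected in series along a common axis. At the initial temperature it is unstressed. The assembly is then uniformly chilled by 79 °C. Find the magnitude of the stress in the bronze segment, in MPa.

Free thermal contraction of the whole bar: Σ αᵢΔT Lᵢ = 18.4×10⁻⁶×79×270 + 11.1×10⁻⁶×79×650 + 1.8×10⁻⁶×79×550 = 1.041 mm.
The rigid supports impose zero overall length change; the single axial force P common to all segments must satisfy P Σ Lᵢ/(AᵢEᵢ) = δ_free.
The series flexibility is Σ Lᵢ/(AᵢEᵢ) = 270/(1925×105×10³) + 650/(235×103×10³) + 550/(500×146×10³) = 3.572×10⁻⁵ mm/N.
Hence P = δ_free / Σ(L/AE) = 1.041/3.572×10⁻⁵ = 29.13 kN (tensile).
σ_{bronze} = P / A = 29130 / 1925 = 15.13 MPa.

σ ≈ 15.1 MPa (tensile)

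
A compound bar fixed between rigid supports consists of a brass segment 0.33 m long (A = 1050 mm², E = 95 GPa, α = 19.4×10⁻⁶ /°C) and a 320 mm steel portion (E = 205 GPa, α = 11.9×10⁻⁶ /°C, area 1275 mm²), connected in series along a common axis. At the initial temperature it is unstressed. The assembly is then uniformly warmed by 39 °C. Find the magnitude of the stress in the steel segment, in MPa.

σ ≈ 68.9 MPa (compressive)

Free thermal expansion of the whole bar: Σ αᵢΔT Lᵢ = 19.4×10⁻⁶×39×330 + 11.9×10⁻⁶×39×320 = 0.3982 mm.
The walls prevent any net length change, so an axial force P (same in every segment) develops. Compatibility: P · Σ Lᵢ/(AᵢEᵢ) = δ_free.
Σ Lᵢ/(AᵢEᵢ) = 330/(1050×95×10³) + 320/(1275×205×10³) = 4.533×10⁻⁶ mm/N.
So P = 0.3982 / 4.533×10⁻⁶ = 87.85 kN, compressive.
σ_{steel} = P / A = 87850 / 1275 = 68.9 MPa.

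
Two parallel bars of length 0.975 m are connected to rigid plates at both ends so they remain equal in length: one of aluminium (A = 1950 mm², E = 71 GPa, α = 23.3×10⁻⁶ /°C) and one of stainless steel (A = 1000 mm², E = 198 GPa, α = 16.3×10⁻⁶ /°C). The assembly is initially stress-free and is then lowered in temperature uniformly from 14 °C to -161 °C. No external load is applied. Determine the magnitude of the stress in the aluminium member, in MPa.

The aluminium has the larger α, so on cooling it would change length more than the stainless steel if both were free. The rigid plates force a common final length, so the aluminium is put into tension and the stainless steel into compression, with equal and opposite forces P (no external load).
Equating the net (thermal + elastic) strains gives |α₁ − α₂|·ΔT = P·[1/(A₁E₁) + 1/(A₂E₂)].
|α₁ − α₂|·ΔT = 7×10⁻⁶ × 175 = 0.001225.
1/(A₁E₁) + 1/(A₂E₂) = 1/(1950×71×10³) + 1/(1000×198×10³) = 1.227×10⁻⁸ N⁻¹.
So P = 0.001225 / 1.227×10⁻⁸ = 99.81 kN.
σ_{aluminium} = P/A₁ = 99810/1950 = 51.18 MPa, tensile.

σ ≈ 51.2 MPa (tensile)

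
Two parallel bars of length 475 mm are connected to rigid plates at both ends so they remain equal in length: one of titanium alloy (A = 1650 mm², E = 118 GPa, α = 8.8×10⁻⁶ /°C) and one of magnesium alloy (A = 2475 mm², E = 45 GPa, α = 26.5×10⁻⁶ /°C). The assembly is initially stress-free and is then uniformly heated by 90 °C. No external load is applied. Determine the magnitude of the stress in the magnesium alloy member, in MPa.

The magnesium alloy has the larger α, so on heating it would change length more than the titanium alloy if both were free. The rigid plates force a common final length, so the magnesium alloy is put into compression and the titanium alloy into tension, with equal and opposite forces P (no external load).
Setting the final lengths equal and cancelling L: (α₁ − α₂)ΔT = P/(A₁E₁) + P/(A₂E₂).
|α₁ − α₂|·ΔT = 17.7×10⁻⁶ × 90 = 0.001593.
1/(A₁E₁) + 1/(A₂E₂) = 1/(1650×118×10³) + 1/(2475×45×10³) = 1.411×10⁻⁸ N⁻¹.
P = 0.001593 / 1.411×10⁻⁸ = 112900 N = 112.9 kN.
σ_{magnesium alloy} = P/A₂ = 112900/2475 = 45.6 MPa, compressive.

σ ≈ 45.6 MPa (compressive)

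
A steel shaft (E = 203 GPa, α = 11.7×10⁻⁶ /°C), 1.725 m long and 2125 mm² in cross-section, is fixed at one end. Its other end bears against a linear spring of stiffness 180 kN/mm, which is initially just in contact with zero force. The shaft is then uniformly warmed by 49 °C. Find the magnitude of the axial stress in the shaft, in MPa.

σ ≈ 48.7 MPa (compressive)

If the spring were absent the shaft would lengthen by αΔT L = 11.7×10⁻⁶ × 49 × 1725 = 0.9889 mm.
With a force P in the spring, the elastic change of the shaft is PL/(AE) and that of the spring is P/k; compatibility requires their sum to equal δ_free.
So P = δ_free / [L/(AE) + 1/k] = 0.9889 / [ 1725/(2125×203×10³) + 1/(180×10³) ].
P = 0.9889 / 9.554×10⁻⁶ = 103500 N.
σ = P/A = 103500/2125 = 48.71 MPa.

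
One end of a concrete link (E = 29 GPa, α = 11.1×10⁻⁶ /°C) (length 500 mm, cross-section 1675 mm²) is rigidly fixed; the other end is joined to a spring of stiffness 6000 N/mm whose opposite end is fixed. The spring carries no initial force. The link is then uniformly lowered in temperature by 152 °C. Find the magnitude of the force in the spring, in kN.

P ≈ 4.77 kN

The unrestrained thermal change is αΔT L = 11.1×10⁻⁶ × 152 × 500 = 0.8436 mm.
With a force P in the spring, the elastic change of the link is PL/(AE) and that of the spring is P/k; compatibility requires their sum to equal δ_free.
So P = δ_free / [L/(AE) + 1/k] = 0.8436 / [ 500/(1675×29×10³) + 1/(6000) ].
P = 0.8436 / 0.000177 = 4767 N.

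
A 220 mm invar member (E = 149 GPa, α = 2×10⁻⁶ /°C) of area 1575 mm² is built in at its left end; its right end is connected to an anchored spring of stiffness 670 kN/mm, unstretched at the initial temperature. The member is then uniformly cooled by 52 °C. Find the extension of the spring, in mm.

If the spring were absent the member would shorten by αΔT L = 2×10⁻⁶ × 52 × 220 = 0.02288 mm.
With a force P in the spring, the elastic change of the member is PL/(AE) and that of the spring is P/k; compatibility requires their sum to equal δ_free.
P [ L/(AE) + 1/k ] = δ_free → P [ 220/(1575×149×10³) + 1/(670×10³) ] = 0.02288.
P = 0.02288 / 2.43×10⁻⁶ = 9416 N.
Spring extension = P/k = 9416/(670×10³) = 0.01405 mm.

δ ≈ 0.0141 mm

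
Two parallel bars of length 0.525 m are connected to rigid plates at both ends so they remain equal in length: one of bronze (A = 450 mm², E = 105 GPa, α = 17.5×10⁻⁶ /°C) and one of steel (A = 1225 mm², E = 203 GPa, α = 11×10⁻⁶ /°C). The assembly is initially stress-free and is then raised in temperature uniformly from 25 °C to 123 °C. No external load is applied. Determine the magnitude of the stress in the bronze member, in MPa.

Equilibrium of a rigid end plate with no external load gives equal and opposite internal forces ±P in the two members. Since α_{bronze} > α_{steel}, heating drives the bronze into compression and the steel into tension.
Equating the net (thermal + elastic) strains gives |α₁ − α₂|·ΔT = P·[1/(A₁E₁) + 1/(A₂E₂)].
|α₁ − α₂|·ΔT = 6.5×10⁻⁶ × 98 = 0.000637.
1/(A₁E₁) + 1/(A₂E₂) = 1/(450×105×10³) + 1/(1225×203×10³) = 2.519×10⁻⁸ N⁻¹.
So P = 0.000637 / 2.519×10⁻⁸ = 25.29 kN.
σ_{bronze} = P/A₁ = 25290/450 = 56.21 MPa, compressive.

σ ≈ 56.2 MPa (compressive)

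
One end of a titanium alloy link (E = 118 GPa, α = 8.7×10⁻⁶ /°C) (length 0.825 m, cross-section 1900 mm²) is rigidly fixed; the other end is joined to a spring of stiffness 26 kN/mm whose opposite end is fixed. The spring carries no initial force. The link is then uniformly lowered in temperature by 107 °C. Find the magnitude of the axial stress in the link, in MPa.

Free thermal contraction: δ_free = αΔT L = 8.7×10⁻⁶ × 107 × 825 = 0.768 mm.
Let P be the tensile force in the spring. The link extends elastically by PL/(AE) and the spring stretches by P/k; together these equal δ_free.
P [ L/(AE) + 1/k ] = δ_free → P [ 825/(1900×118×10³) + 1/(26×10³) ] = 0.768.
P = 0.768 / 4.214×10⁻⁵ = 18220 N.
σ = P/A = 18220/1900 = 9.592 MPa.

σ ≈ 9.59 MPa (tensile)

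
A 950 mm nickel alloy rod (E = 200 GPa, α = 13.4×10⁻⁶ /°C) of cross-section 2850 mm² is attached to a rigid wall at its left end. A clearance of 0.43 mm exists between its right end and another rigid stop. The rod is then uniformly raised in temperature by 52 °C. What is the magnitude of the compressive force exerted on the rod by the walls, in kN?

P ≈ 139 kN

If the wall were absent the rod would grow by αΔT L = 13.4×10⁻⁶ × 52 × 950 = 0.662 mm.
After closing the 0.43 mm clearance, 0.662 − 0.43 = 0.232 mm of expansion remains to be suppressed by the wall.
So σ = E(δ_free − g)/L = 200×10³ × 0.232/950 = 48.83 MPa.
Force on the wall = σA = 48.83 × 2850 mm² = 139.2 kN.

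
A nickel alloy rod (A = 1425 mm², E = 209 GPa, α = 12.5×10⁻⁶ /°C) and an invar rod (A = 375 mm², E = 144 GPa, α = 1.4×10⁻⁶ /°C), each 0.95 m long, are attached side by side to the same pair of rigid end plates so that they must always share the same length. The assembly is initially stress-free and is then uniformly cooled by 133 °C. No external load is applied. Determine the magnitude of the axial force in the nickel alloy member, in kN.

The nickel alloy has the larger α, so on cooling it would change length more than the invar if both were free. The rigid plates force a common final length, so the nickel alloy is put into tension and the invar into compression, with equal and opposite forces P (no external load).
Setting the final lengths equal and cancelling L: (α₁ − α₂)ΔT = P/(A₁E₁) + P/(A₂E₂).
|α₁ − α₂|·ΔT = 11.1×10⁻⁶ × 133 = 0.001476.
1/(A₁E₁) + 1/(A₂E₂) = 1/(1425×209×10³) + 1/(375×144×10³) = 2.188×10⁻⁸ N⁻¹.
P = 0.001476 / 2.188×10⁻⁸ = 67480 N = 67.48 kN.

P ≈ 67.5 kN (tensile in the nickel alloy)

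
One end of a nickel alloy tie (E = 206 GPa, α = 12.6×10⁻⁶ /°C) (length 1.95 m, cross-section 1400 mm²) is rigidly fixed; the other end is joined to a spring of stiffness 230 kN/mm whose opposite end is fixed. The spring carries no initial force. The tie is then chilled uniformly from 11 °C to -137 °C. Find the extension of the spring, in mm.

The unrestrained thermal change is αΔT L = 12.6×10⁻⁶ × 148 × 1950 = 3.636 mm.
Let P be the tensile force in the spring. The tie extends elastically by PL/(AE) and the spring stretches by P/k; together these equal δ_free.
P [ L/(AE) + 1/k ] = δ_free → P [ 1950/(1400×206×10³) + 1/(230×10³) ] = 3.636.
P = 3.636 / 1.111×10⁻⁵ = 327300 N.
Spring extension = P/k = 327300/(230×10³) = 1.423 mm.

δ ≈ 1.42 mm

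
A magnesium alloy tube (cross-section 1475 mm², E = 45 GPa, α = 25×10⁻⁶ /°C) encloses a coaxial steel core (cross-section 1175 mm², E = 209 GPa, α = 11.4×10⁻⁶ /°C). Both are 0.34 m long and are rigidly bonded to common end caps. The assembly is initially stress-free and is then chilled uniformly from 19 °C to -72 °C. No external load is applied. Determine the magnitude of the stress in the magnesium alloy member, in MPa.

Equilibrium of a rigid end plate with no external load gives equal and opposite internal forces ±P in the two members. Since α_{magnesium alloy} > α_{steel}, cooling drives the magnesium alloy into tension and the steel into compression.
Equating the net (thermal + elastic) strains gives |α₁ − α₂|·ΔT = P·[1/(A₁E₁) + 1/(A₂E₂)].
|α₁ − α₂|·ΔT = 13.6×10⁻⁶ × 91 = 0.001238.
1/(A₁E₁) + 1/(A₂E₂) = 1/(1475×45×10³) + 1/(1175×209×10³) = 1.914×10⁻⁸ N⁻¹.
P = 0.001238 / 1.914×10⁻⁸ = 64670 N = 64.67 kN.
σ_{magnesium alloy} = P/A₁ = 64670/1475 = 43.84 MPa, tensile.

σ ≈ 43.8 MPa (tensile)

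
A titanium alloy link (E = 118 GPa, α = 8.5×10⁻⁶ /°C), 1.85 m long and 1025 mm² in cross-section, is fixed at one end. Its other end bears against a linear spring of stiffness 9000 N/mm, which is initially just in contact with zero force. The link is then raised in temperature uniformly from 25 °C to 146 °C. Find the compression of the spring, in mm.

Free thermal expansion: δ_free = αΔT L = 8.5×10⁻⁶ × 121 × 1850 = 1.903 mm.
With a force P in the spring, the elastic change of the link is PL/(AE) and that of the spring is P/k; compatibility requires their sum to equal δ_free.
P [ L/(AE) + 1/k ] = δ_free → P [ 1850/(1025×118×10³) + 1/(9000) ] = 1.903.
P = 1.903 / 0.0001264 = 15050 N.
Spring compression = P/k = 15050/(9000) = 1.672 mm.

δ ≈ 1.67 mm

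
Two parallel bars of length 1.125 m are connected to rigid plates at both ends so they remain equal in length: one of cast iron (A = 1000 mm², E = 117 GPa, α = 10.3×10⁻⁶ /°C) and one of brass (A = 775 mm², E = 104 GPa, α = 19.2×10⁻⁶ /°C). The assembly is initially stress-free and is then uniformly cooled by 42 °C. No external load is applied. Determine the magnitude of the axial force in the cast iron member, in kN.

P ≈ 17.8 kN (compressive in the cast iron)

Both members must finish at the same length. With the larger α, the brass tends to over-contract; the plates restrain it, putting the brass in tension and the cast iron in compression. With no external load the two internal forces are equal and opposite, magnitude P.
Setting the final lengths equal and cancelling L: (α₁ − α₂)ΔT = P/(A₁E₁) + P/(A₂E₂).
|α₁ − α₂|·ΔT = 8.9×10⁻⁶ × 42 = 0.0003738.
1/(A₁E₁) + 1/(A₂E₂) = 1/(1000×117×10³) + 1/(775×104×10³) = 2.095×10⁻⁸ N⁻¹.
So P = 0.0003738 / 2.095×10⁻⁸ = 17.84 kN.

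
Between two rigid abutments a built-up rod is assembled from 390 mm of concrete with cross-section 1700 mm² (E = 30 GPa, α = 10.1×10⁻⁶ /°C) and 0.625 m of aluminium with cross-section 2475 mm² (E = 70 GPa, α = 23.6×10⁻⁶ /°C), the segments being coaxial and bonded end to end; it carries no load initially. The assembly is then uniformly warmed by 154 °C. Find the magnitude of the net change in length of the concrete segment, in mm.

|ΔL| ≈ 1.35 mm

If the supports were absent, the total length change would be Σ αᵢΔT Lᵢ = 10.1×10⁻⁶×154×390 + 23.6×10⁻⁶×154×625 = 2.878 mm.
Since the ends are fixed, an axial force P builds up, equal in every segment, with P · Σ Lᵢ/(AᵢEᵢ) = δ_free.
Σ Lᵢ/(AᵢEᵢ) = 390/(1700×30×10³) + 625/(2475×70×10³) = 1.125×10⁻⁵ mm/N.
Hence P = δ_free / Σ(L/AE) = 2.878/1.125×10⁻⁵ = 255.7 kN (compressive).
For the concrete segment, free thermal change = 10.1×10⁻⁶×154×390 = 0.6066 mm and elastic change from P = 255700×390/(1700×30×10³) = 1.956 mm; these oppose, so the net change is 1.35 mm (segment shortens).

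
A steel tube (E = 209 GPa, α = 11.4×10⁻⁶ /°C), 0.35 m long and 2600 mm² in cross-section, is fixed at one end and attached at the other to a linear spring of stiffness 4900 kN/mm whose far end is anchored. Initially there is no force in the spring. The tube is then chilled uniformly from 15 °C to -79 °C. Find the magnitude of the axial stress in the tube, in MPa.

Free thermal contraction: δ_free = αΔT L = 11.4×10⁻⁶ × 94 × 350 = 0.3751 mm.
With a force P in the spring, the elastic change of the tube is PL/(AE) and that of the spring is P/k; compatibility requires their sum to equal δ_free.
P [ L/(AE) + 1/k ] = δ_free → P [ 350/(2600×209×10³) + 1/(4900×10³) ] = 0.3751.
P = 0.3751 / 8.482×10⁻⁷ = 442200 N.
σ = P/A = 442200/2600 = 170.1 MPa.

σ ≈ 170 MPa (tensile)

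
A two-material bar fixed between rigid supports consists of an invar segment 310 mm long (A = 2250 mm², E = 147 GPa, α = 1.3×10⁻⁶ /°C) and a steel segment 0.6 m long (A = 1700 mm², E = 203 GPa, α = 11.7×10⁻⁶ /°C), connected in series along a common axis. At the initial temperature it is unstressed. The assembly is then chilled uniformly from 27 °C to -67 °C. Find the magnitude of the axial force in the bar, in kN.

With the walls removed the bar would change length by δ_free = Σ αᵢΔT Lᵢ = 1.3×10⁻⁶×94×310 + 11.7×10⁻⁶×94×600 = 0.6978 mm.
Since the ends are fixed, an axial force P builds up, equal in every segment, with P · Σ Lᵢ/(AᵢEᵢ) = δ_free.
Σ Lᵢ/(AᵢEᵢ) = 310/(2250×147×10³) + 600/(1700×203×10³) = 2.676×10⁻⁶ mm/N.
Hence P = δ_free / Σ(L/AE) = 0.6978/2.676×10⁻⁶ = 260.8 kN (tensile).

P ≈ 261 kN (tensile)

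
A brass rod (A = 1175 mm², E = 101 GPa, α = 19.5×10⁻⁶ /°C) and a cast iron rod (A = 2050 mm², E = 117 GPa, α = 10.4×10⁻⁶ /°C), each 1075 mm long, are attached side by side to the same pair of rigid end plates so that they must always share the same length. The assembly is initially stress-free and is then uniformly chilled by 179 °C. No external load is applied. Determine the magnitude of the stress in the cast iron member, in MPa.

σ ≈ 63.1 MPa (compressive)

The brass has the larger α, so on cooling it would change length more than the cast iron if both were free. The rigid plates force a common final length, so the brass is put into tension and the cast iron into compression, with equal and opposite forces P (no external load).
Equating the net (thermal + elastic) strains gives |α₁ − α₂|·ΔT = P·[1/(A₁E₁) + 1/(A₂E₂)].
|α₁ − α₂|·ΔT = 9.1×10⁻⁶ × 179 = 0.001629.
1/(A₁E₁) + 1/(A₂E₂) = 1/(1175×101×10³) + 1/(2050×117×10³) = 1.26×10⁻⁸ N⁻¹.
So P = 0.001629 / 1.26×10⁻⁸ = 129.3 kN.
σ_{cast iron} = P/A₂ = 129300/2050 = 63.08 MPa, compressive.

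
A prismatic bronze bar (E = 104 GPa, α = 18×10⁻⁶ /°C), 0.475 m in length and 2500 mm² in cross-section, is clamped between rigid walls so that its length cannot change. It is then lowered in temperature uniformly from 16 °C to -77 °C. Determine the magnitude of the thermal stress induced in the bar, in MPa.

σ ≈ 174 MPa (tensile)

Because both ends are immovable the net strain is zero, and the suppressed thermal strain is αΔT = 18×10⁻⁶ × 93 = 1674×10⁻⁶.
The stress required to suppress this strain is σ = Eε = 104×10³ × 1674×10⁻⁶ = 174.1 MPa, tensile since the bar is trying to contract.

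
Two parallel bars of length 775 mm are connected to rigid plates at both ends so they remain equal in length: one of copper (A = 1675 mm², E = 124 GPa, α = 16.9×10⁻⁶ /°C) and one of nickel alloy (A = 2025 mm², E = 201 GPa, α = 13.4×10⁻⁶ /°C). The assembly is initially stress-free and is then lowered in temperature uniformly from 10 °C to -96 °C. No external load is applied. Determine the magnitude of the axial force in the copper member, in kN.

Equilibrium of a rigid end plate with no external load gives equal and opposite internal forces ±P in the two members. Since α_{copper} > α_{nickel alloy}, cooling drives the copper into tension and the nickel alloy into compression.
Equating the net (thermal + elastic) strains gives |α₁ − α₂|·ΔT = P·[1/(A₁E₁) + 1/(A₂E₂)].
|α₁ − α₂|·ΔT = 3.5×10⁻⁶ × 106 = 0.000371.
1/(A₁E₁) + 1/(A₂E₂) = 1/(1675×124×10³) + 1/(2025×201×10³) = 7.271×10⁻⁹ N⁻¹.
So P = 0.000371 / 7.271×10⁻⁹ = 51.02 kN.

P ≈ 51 kN (tensile in the copper)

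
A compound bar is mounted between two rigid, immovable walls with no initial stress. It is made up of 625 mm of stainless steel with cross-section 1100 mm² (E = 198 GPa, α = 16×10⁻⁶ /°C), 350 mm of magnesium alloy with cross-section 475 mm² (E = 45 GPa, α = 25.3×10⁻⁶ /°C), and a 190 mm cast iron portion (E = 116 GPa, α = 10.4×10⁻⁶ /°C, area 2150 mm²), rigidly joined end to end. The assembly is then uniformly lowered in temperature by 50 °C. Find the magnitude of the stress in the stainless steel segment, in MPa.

σ ≈ 47.3 MPa (tensile)

If the supports were absent, the total length change would be Σ αᵢΔT Lᵢ = 16×10⁻⁶×50×625 + 25.3×10⁻⁶×50×350 + 10.4×10⁻⁶×50×190 = 1.042 mm.
Since the ends are fixed, an axial force P builds up, equal in every segment, with P · Σ Lᵢ/(AᵢEᵢ) = δ_free.
Σ Lᵢ/(AᵢEᵢ) = 625/(1100×198×10³) + 350/(475×45×10³) + 190/(2150×116×10³) = 2.001×10⁻⁵ mm/N.
P = 1.042 / 2.001×10⁻⁵ = 52060 N = 52.06 kN, tensile.
σ_{stainless steel} = P / A = 52060 / 1100 = 47.33 MPa.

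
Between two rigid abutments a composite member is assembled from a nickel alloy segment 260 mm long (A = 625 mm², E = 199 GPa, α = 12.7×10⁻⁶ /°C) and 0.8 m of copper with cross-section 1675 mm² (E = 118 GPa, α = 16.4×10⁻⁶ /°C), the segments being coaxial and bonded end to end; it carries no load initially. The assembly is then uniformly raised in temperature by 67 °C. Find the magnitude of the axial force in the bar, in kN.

P ≈ 179 kN (compressive)

Free thermal expansion of the whole bar: Σ αᵢΔT Lᵢ = 12.7×10⁻⁶×67×260 + 16.4×10⁻⁶×67×800 = 1.1 mm.
Since the ends are fixed, an axial force P builds up, equal in every segment, with P · Σ Lᵢ/(AᵢEᵢ) = δ_free.
The series flexibility is Σ Lᵢ/(AᵢEᵢ) = 260/(625×199×10³) + 800/(1675×118×10³) = 6.138×10⁻⁶ mm/N.
P = 1.1 / 6.138×10⁻⁶ = 179300 N = 179.3 kN, compressive.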